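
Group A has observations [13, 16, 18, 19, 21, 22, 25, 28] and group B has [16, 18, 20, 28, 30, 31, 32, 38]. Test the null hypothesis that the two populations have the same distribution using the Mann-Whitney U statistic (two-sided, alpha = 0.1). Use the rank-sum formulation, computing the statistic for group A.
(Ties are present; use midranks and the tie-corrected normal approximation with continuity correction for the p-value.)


Step 1: Combine and sort all 16 observations; assign midranks.
sorted (value, group): (13,X), (16,X), (16,Y), (18,X), (18,Y), (19,X), (20,Y), (21,X), (22,X), (25,X), (28,X), (28,Y), (30,Y), (31,Y), (32,Y), (38,Y)
ranks: 13->1, 16->2.5, 16->2.5, 18->4.5, 18->4.5, 19->6, 20->7, 21->8, 22->9, 25->10, 28->11.5, 28->11.5, 30->13, 31->14, 32->15, 38->16
Step 2: Rank sum for X: R1 = 1 + 2.5 + 4.5 + 6 + 8 + 9 + 10 + 11.5 = 52.5.
Step 3: U_X = R1 - n1(n1+1)/2 = 52.5 - 8*9/2 = 52.5 - 36 = 16.5.
       U_Y = n1*n2 - U_X = 64 - 16.5 = 47.5.
Step 4: Ties are present, so use the tie-corrected normal approximation (with continuity correction) for the p-value.
Step 5: p-value = 0.114382; compare to alpha = 0.1. fail to reject H0.

U_X = 16.5, p = 0.114382, fail to reject H0 at alpha = 0.1.


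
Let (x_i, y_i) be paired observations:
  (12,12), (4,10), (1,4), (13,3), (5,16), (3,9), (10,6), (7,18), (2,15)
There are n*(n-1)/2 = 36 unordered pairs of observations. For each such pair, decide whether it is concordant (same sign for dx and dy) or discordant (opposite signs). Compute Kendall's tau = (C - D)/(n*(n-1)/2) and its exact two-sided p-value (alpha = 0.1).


Step 1: Enumerate the 36 unordered pairs (i,j) with i<j and classify each by sign(x_j-x_i) * sign(y_j-y_i).
  (1,2):dx=-8,dy=-2->C; (1,3):dx=-11,dy=-8->C; (1,4):dx=+1,dy=-9->D; (1,5):dx=-7,dy=+4->D
  (1,6):dx=-9,dy=-3->C; (1,7):dx=-2,dy=-6->C; (1,8):dx=-5,dy=+6->D; (1,9):dx=-10,dy=+3->D
  (2,3):dx=-3,dy=-6->C; (2,4):dx=+9,dy=-7->D; (2,5):dx=+1,dy=+6->C; (2,6):dx=-1,dy=-1->C
  (2,7):dx=+6,dy=-4->D; (2,8):dx=+3,dy=+8->C; (2,9):dx=-2,dy=+5->D; (3,4):dx=+12,dy=-1->D
  (3,5):dx=+4,dy=+12->C; (3,6):dx=+2,dy=+5->C; (3,7):dx=+9,dy=+2->C; (3,8):dx=+6,dy=+14->C
  (3,9):dx=+1,dy=+11->C; (4,5):dx=-8,dy=+13->D; (4,6):dx=-10,dy=+6->D; (4,7):dx=-3,dy=+3->D
  (4,8):dx=-6,dy=+15->D; (4,9):dx=-11,dy=+12->D; (5,6):dx=-2,dy=-7->C; (5,7):dx=+5,dy=-10->D
  (5,8):dx=+2,dy=+2->C; (5,9):dx=-3,dy=-1->C; (6,7):dx=+7,dy=-3->D; (6,8):dx=+4,dy=+9->C
  (6,9):dx=-1,dy=+6->D; (7,8):dx=-3,dy=+12->D; (7,9):dx=-8,dy=+9->D; (8,9):dx=-5,dy=-3->C
Step 2: C = 18, D = 18, total pairs = 36.
Step 3: tau = (C - D)/(n(n-1)/2) = (18 - 18)/36 = 0.000000.
Step 4: Exact two-sided p-value (enumerate n! = 362880 permutations of y under H0): p = 1.000000.
Step 5: alpha = 0.1. fail to reject H0.

tau_b = 0.0000 (C=18, D=18), p = 1.000000, fail to reject H0.


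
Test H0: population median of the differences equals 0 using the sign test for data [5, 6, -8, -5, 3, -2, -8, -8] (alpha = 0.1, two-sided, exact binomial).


Step 1: Discard zero differences. Original n = 8; n_eff = number of nonzero differences = 8.
Nonzero differences (with sign): +5, +6, -8, -5, +3, -2, -8, -8
Step 2: Count signs: positive = 3, negative = 5.
Step 3: Under H0: P(positive) = 0.5, so the number of positives S ~ Bin(8, 0.5).
Step 4: Two-sided exact p-value = sum of Bin(8,0.5) probabilities at or below the observed probability = 0.726562.
Step 5: alpha = 0.1. fail to reject H0.

n_eff = 8, pos = 3, neg = 5, p = 0.726562, fail to reject H0.


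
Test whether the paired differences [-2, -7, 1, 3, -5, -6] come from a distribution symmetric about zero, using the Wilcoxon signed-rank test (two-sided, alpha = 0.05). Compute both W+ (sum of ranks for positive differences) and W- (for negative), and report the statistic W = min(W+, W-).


Step 1: Drop any zero differences (none here) and take |d_i|.
|d| = [2, 7, 1, 3, 5, 6]
Step 2: Midrank |d_i| (ties get averaged ranks).
ranks: |2|->2, |7|->6, |1|->1, |3|->3, |5|->4, |6|->5
Step 3: Attach original signs; sum ranks with positive sign and with negative sign.
W+ = 1 + 3 = 4
W- = 2 + 6 + 4 + 5 = 17
(Check: W+ + W- = 21 should equal n(n+1)/2 = 21.)
Step 4: Test statistic W = min(W+, W-) = 4.
Step 5: No ties, so the exact null distribution over the 2^6 = 64 sign assignments gives the two-sided p-value = 0.218750.
Step 6: alpha = 0.05. fail to reject H0.

W+ = 4, W- = 17, W = min = 4, p = 0.218750, fail to reject H0.


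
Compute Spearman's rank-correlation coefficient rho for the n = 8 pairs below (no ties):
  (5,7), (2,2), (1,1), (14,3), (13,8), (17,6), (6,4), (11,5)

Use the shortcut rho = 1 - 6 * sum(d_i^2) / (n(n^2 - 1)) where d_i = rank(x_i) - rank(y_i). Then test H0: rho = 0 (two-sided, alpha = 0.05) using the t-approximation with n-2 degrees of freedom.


Step 1: Rank x and y separately (midranks; no ties here).
rank(x): 5->3, 2->2, 1->1, 14->7, 13->6, 17->8, 6->4, 11->5
rank(y): 7->7, 2->2, 1->1, 3->3, 8->8, 6->6, 4->4, 5->5
Step 2: d_i = R_x(i) - R_y(i); compute d_i^2.
  (3-7)^2=16, (2-2)^2=0, (1-1)^2=0, (7-3)^2=16, (6-8)^2=4, (8-6)^2=4, (4-4)^2=0, (5-5)^2=0
sum(d^2) = 40.
Step 3: rho = 1 - 6*40 / (8*(8^2 - 1)) = 1 - 240/504 = 0.523810.
Step 4: Under H0, t = rho * sqrt((n-2)/(1-rho^2)) = 1.5062 ~ t(6).
Step 5: Two-sided p-value from the t-distribution with 6 df = 0.182721.
Step 6: alpha = 0.05. fail to reject H0.

rho = 0.5238, p = 0.182721, fail to reject H0 at alpha = 0.05.


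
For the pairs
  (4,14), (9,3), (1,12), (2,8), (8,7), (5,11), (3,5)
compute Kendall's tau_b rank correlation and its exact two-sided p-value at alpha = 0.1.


Step 1: Enumerate the 21 unordered pairs (i,j) with i<j and classify each by sign(x_j-x_i) * sign(y_j-y_i).
  (1,2):dx=+5,dy=-11->D; (1,3):dx=-3,dy=-2->C; (1,4):dx=-2,dy=-6->C; (1,5):dx=+4,dy=-7->D
  (1,6):dx=+1,dy=-3->D; (1,7):dx=-1,dy=-9->C; (2,3):dx=-8,dy=+9->D; (2,4):dx=-7,dy=+5->D
  (2,5):dx=-1,dy=+4->D; (2,6):dx=-4,dy=+8->D; (2,7):dx=-6,dy=+2->D; (3,4):dx=+1,dy=-4->D
  (3,5):dx=+7,dy=-5->D; (3,6):dx=+4,dy=-1->D; (3,7):dx=+2,dy=-7->D; (4,5):dx=+6,dy=-1->D
  (4,6):dx=+3,dy=+3->C; (4,7):dx=+1,dy=-3->D; (5,6):dx=-3,dy=+4->D; (5,7):dx=-5,dy=-2->C
  (6,7):dx=-2,dy=-6->C
Step 2: C = 6, D = 15, total pairs = 21.
Step 3: tau = (C - D)/(n(n-1)/2) = (6 - 15)/21 = -0.428571.
Step 4: Exact two-sided p-value (enumerate n! = 5040 permutations of y under H0): p = 0.238889.
Step 5: alpha = 0.1. fail to reject H0.

tau_b = -0.4286 (C=6, D=15), p = 0.238889, fail to reject H0.


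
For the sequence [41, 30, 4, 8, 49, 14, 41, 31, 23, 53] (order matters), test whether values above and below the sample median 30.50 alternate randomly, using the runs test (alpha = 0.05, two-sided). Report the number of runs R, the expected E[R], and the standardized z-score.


Step 1: Compute median = 30.50; label A = above, B = below.
Labels in order: ABBBABAABA  (n_A = 5, n_B = 5)
Step 2: Count runs R = 7.
Step 3: Under H0 (random ordering), E[R] = 2*n_A*n_B/(n_A+n_B) + 1 = 2*5*5/10 + 1 = 6.0000.
        Var[R] = 2*n_A*n_B*(2*n_A*n_B - n_A - n_B) / ((n_A+n_B)^2 * (n_A+n_B-1)) = 2000/900 = 2.2222.
        SD[R] = 1.4907.
Step 4: Continuity-corrected z = (R - 0.5 - E[R]) / SD[R] = (7 - 0.5 - 6.0000) / 1.4907 = 0.3354.
Step 5: Two-sided p-value via normal approximation = 2*(1 - Phi(|z|)) = 0.737316.
Step 6: alpha = 0.05. fail to reject H0.

R = 7, z = 0.3354, p = 0.737316, fail to reject H0.


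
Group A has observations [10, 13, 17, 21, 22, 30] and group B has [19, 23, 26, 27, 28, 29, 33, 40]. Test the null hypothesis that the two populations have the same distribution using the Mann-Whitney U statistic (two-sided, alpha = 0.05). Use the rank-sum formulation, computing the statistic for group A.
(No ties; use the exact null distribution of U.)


Step 1: Combine and sort all 14 observations; assign midranks.
sorted (value, group): (10,X), (13,X), (17,X), (19,Y), (21,X), (22,X), (23,Y), (26,Y), (27,Y), (28,Y), (29,Y), (30,X), (33,Y), (40,Y)
ranks: 10->1, 13->2, 17->3, 19->4, 21->5, 22->6, 23->7, 26->8, 27->9, 28->10, 29->11, 30->12, 33->13, 40->14
Step 2: Rank sum for X: R1 = 1 + 2 + 3 + 5 + 6 + 12 = 29.
Step 3: U_X = R1 - n1(n1+1)/2 = 29 - 6*7/2 = 29 - 21 = 8.
       U_Y = n1*n2 - U_X = 48 - 8 = 40.
Step 4: No ties, so the exact null distribution of U (based on enumerating the C(14,6) = 3003 equally likely rank assignments) gives the two-sided p-value.
Step 5: p-value = 0.042624; compare to alpha = 0.05. reject H0.

U_X = 8, p = 0.042624, reject H0 at alpha = 0.05.


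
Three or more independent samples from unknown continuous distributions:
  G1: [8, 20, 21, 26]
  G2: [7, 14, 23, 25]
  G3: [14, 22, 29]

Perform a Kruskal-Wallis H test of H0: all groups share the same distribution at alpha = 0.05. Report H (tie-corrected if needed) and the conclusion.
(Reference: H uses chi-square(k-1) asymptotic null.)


Step 1: Combine all N = 11 observations and assign midranks.
sorted (value, group, rank): (7,G2,1), (8,G1,2), (14,G2,3.5), (14,G3,3.5), (20,G1,5), (21,G1,6), (22,G3,7), (23,G2,8), (25,G2,9), (26,G1,10), (29,G3,11)
Step 2: Sum ranks within each group.
R_1 = 23 (n_1 = 4)
R_2 = 21.5 (n_2 = 4)
R_3 = 21.5 (n_3 = 3)
Step 3: H = 12/(N(N+1)) * sum(R_i^2/n_i) - 3(N+1)
     = 12/(11*12) * (23^2/4 + 21.5^2/4 + 21.5^2/3) - 3*12
     = 0.090909 * 401.896 - 36
     = 0.535985.
Step 4: Ties present; correction factor C = 1 - 6/(11^3 - 11) = 0.995455. Corrected H = 0.535985 / 0.995455 = 0.538432.
Step 5: Under H0, H ~ chi^2(2); p-value = 0.763978.
Step 6: alpha = 0.05. fail to reject H0.

H = 0.5384, df = 2, p = 0.763978, fail to reject H0.


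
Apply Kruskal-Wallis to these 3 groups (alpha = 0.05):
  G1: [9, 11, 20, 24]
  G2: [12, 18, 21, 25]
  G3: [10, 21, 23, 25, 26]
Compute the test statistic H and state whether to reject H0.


Step 1: Combine all N = 13 observations and assign midranks.
sorted (value, group, rank): (9,G1,1), (10,G3,2), (11,G1,3), (12,G2,4), (18,G2,5), (20,G1,6), (21,G2,7.5), (21,G3,7.5), (23,G3,9), (24,G1,10), (25,G2,11.5), (25,G3,11.5), (26,G3,13)
Step 2: Sum ranks within each group.
R_1 = 20 (n_1 = 4)
R_2 = 28 (n_2 = 4)
R_3 = 43 (n_3 = 5)
Step 3: H = 12/(N(N+1)) * sum(R_i^2/n_i) - 3(N+1)
     = 12/(13*14) * (20^2/4 + 28^2/4 + 43^2/5) - 3*14
     = 0.065934 * 665.8 - 42
     = 1.898901.
Step 4: Ties present; correction factor C = 1 - 12/(13^3 - 13) = 0.994505. Corrected H = 1.898901 / 0.994505 = 1.909392.
Step 5: Under H0, H ~ chi^2(2); p-value = 0.384929.
Step 6: alpha = 0.05. fail to reject H0.

H = 1.9094, df = 2, p = 0.384929, fail to reject H0.


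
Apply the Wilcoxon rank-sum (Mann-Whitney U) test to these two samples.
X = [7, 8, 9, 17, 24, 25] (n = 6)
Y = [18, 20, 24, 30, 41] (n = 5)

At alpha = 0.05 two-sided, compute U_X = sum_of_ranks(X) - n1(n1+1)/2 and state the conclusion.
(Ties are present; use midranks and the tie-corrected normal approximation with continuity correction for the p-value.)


Step 1: Combine and sort all 11 observations; assign midranks.
sorted (value, group): (7,X), (8,X), (9,X), (17,X), (18,Y), (20,Y), (24,X), (24,Y), (25,X), (30,Y), (41,Y)
ranks: 7->1, 8->2, 9->3, 17->4, 18->5, 20->6, 24->7.5, 24->7.5, 25->9, 30->10, 41->11
Step 2: Rank sum for X: R1 = 1 + 2 + 3 + 4 + 7.5 + 9 = 26.5.
Step 3: U_X = R1 - n1(n1+1)/2 = 26.5 - 6*7/2 = 26.5 - 21 = 5.5.
       U_Y = n1*n2 - U_X = 30 - 5.5 = 24.5.
Step 4: Ties are present, so use the tie-corrected normal approximation (with continuity correction) for the p-value.
Step 5: p-value = 0.099576; compare to alpha = 0.05. fail to reject H0.

U_X = 5.5, p = 0.099576, fail to reject H0 at alpha = 0.05.


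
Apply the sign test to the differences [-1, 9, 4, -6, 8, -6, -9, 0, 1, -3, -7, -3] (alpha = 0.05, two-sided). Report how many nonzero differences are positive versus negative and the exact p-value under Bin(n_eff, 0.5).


Step 1: Discard zero differences. Original n = 12; n_eff = number of nonzero differences = 11.
Nonzero differences (with sign): -1, +9, +4, -6, +8, -6, -9, +1, -3, -7, -3
Step 2: Count signs: positive = 4, negative = 7.
Step 3: Under H0: P(positive) = 0.5, so the number of positives S ~ Bin(11, 0.5).
Step 4: Two-sided exact p-value = sum of Bin(11,0.5) probabilities at or below the observed probability = 0.548828.
Step 5: alpha = 0.05. fail to reject H0.

n_eff = 11, pos = 4, neg = 7, p = 0.548828, fail to reject H0.


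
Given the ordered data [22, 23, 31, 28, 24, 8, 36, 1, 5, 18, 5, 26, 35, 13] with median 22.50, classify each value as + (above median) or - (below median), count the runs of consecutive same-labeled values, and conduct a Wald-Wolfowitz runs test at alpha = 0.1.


Step 1: Compute median = 22.50; label A = above, B = below.
Labels in order: BAAAABABBBBAAB  (n_A = 7, n_B = 7)
Step 2: Count runs R = 7.
Step 3: Under H0 (random ordering), E[R] = 2*n_A*n_B/(n_A+n_B) + 1 = 2*7*7/14 + 1 = 8.0000.
        Var[R] = 2*n_A*n_B*(2*n_A*n_B - n_A - n_B) / ((n_A+n_B)^2 * (n_A+n_B-1)) = 8232/2548 = 3.2308.
        SD[R] = 1.7974.
Step 4: Continuity-corrected z = (R + 0.5 - E[R]) / SD[R] = (7 + 0.5 - 8.0000) / 1.7974 = -0.2782.
Step 5: Two-sided p-value via normal approximation = 2*(1 - Phi(|z|)) = 0.780879.
Step 6: alpha = 0.1. fail to reject H0.

R = 7, z = -0.2782, p = 0.780879, fail to reject H0.


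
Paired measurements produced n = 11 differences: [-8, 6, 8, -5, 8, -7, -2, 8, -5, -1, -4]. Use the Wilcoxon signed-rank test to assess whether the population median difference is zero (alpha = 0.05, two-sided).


Step 1: Drop any zero differences (none here) and take |d_i|.
|d| = [8, 6, 8, 5, 8, 7, 2, 8, 5, 1, 4]
Step 2: Midrank |d_i| (ties get averaged ranks).
ranks: |8|->9.5, |6|->6, |8|->9.5, |5|->4.5, |8|->9.5, |7|->7, |2|->2, |8|->9.5, |5|->4.5, |1|->1, |4|->3
Step 3: Attach original signs; sum ranks with positive sign and with negative sign.
W+ = 6 + 9.5 + 9.5 + 9.5 = 34.5
W- = 9.5 + 4.5 + 7 + 2 + 4.5 + 1 + 3 = 31.5
(Check: W+ + W- = 66 should equal n(n+1)/2 = 66.)
Step 4: Test statistic W = min(W+, W-) = 31.5.
Step 5: Ties in |d|, so use the tie-corrected normal approximation.
        E[W] = n(n+1)/4 = 11*12/4 = 33.
        Tie groups: |d|=5 (t=2), |d|=8 (t=4); sum(t^3 - t) = 66.
        Var[W] = n(n+1)(2n+1)/24 - sum(t^3-t)/48 = 3036/24 - 66/48 = 125.125.
        z = (W - E[W]) / sqrt(Var[W]) = (31.5 - 33) / 11.1859 = -0.1341.
        Two-sided p = 2*Phi(z) = 0.893326.
Step 6: alpha = 0.05. fail to reject H0.

W+ = 34.5, W- = 31.5, W = min = 31.5, p = 0.893326, fail to reject H0.


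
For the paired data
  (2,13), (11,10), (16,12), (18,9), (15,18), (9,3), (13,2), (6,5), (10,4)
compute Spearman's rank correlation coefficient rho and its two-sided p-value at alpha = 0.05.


Step 1: Rank x and y separately (midranks; no ties here).
rank(x): 2->1, 11->5, 16->8, 18->9, 15->7, 9->3, 13->6, 6->2, 10->4
rank(y): 13->8, 10->6, 12->7, 9->5, 18->9, 3->2, 2->1, 5->4, 4->3
Step 2: d_i = R_x(i) - R_y(i); compute d_i^2.
  (1-8)^2=49, (5-6)^2=1, (8-7)^2=1, (9-5)^2=16, (7-9)^2=4, (3-2)^2=1, (6-1)^2=25, (2-4)^2=4, (4-3)^2=1
sum(d^2) = 102.
Step 3: rho = 1 - 6*102 / (9*(9^2 - 1)) = 1 - 612/720 = 0.150000.
Step 4: Under H0, t = rho * sqrt((n-2)/(1-rho^2)) = 0.4014 ~ t(7).
Step 5: Two-sided p-value from the t-distribution with 7 df = 0.700094.
Step 6: alpha = 0.05. fail to reject H0.

rho = 0.1500, p = 0.700094, fail to reject H0 at alpha = 0.05.


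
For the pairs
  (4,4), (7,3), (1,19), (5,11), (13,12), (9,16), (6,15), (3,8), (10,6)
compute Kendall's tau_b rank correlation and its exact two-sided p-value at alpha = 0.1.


Step 1: Enumerate the 36 unordered pairs (i,j) with i<j and classify each by sign(x_j-x_i) * sign(y_j-y_i).
  (1,2):dx=+3,dy=-1->D; (1,3):dx=-3,dy=+15->D; (1,4):dx=+1,dy=+7->C; (1,5):dx=+9,dy=+8->C
  (1,6):dx=+5,dy=+12->C; (1,7):dx=+2,dy=+11->C; (1,8):dx=-1,dy=+4->D; (1,9):dx=+6,dy=+2->C
  (2,3):dx=-6,dy=+16->D; (2,4):dx=-2,dy=+8->D; (2,5):dx=+6,dy=+9->C; (2,6):dx=+2,dy=+13->C
  (2,7):dx=-1,dy=+12->D; (2,8):dx=-4,dy=+5->D; (2,9):dx=+3,dy=+3->C; (3,4):dx=+4,dy=-8->D
  (3,5):dx=+12,dy=-7->D; (3,6):dx=+8,dy=-3->D; (3,7):dx=+5,dy=-4->D; (3,8):dx=+2,dy=-11->D
  (3,9):dx=+9,dy=-13->D; (4,5):dx=+8,dy=+1->C; (4,6):dx=+4,dy=+5->C; (4,7):dx=+1,dy=+4->C
  (4,8):dx=-2,dy=-3->C; (4,9):dx=+5,dy=-5->D; (5,6):dx=-4,dy=+4->D; (5,7):dx=-7,dy=+3->D
  (5,8):dx=-10,dy=-4->C; (5,9):dx=-3,dy=-6->C; (6,7):dx=-3,dy=-1->C; (6,8):dx=-6,dy=-8->C
  (6,9):dx=+1,dy=-10->D; (7,8):dx=-3,dy=-7->C; (7,9):dx=+4,dy=-9->D; (8,9):dx=+7,dy=-2->D
Step 2: C = 17, D = 19, total pairs = 36.
Step 3: tau = (C - D)/(n(n-1)/2) = (17 - 19)/36 = -0.055556.
Step 4: Exact two-sided p-value (enumerate n! = 362880 permutations of y under H0): p = 0.919455.
Step 5: alpha = 0.1. fail to reject H0.

tau_b = -0.0556 (C=17, D=19), p = 0.919455, fail to reject H0.


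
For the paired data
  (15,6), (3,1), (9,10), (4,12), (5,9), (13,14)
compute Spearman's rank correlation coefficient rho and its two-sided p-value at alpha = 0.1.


Step 1: Rank x and y separately (midranks; no ties here).
rank(x): 15->6, 3->1, 9->4, 4->2, 5->3, 13->5
rank(y): 6->2, 1->1, 10->4, 12->5, 9->3, 14->6
Step 2: d_i = R_x(i) - R_y(i); compute d_i^2.
  (6-2)^2=16, (1-1)^2=0, (4-4)^2=0, (2-5)^2=9, (3-3)^2=0, (5-6)^2=1
sum(d^2) = 26.
Step 3: rho = 1 - 6*26 / (6*(6^2 - 1)) = 1 - 156/210 = 0.257143.
Step 4: Under H0, t = rho * sqrt((n-2)/(1-rho^2)) = 0.5322 ~ t(4).
Step 5: Two-sided p-value from the t-distribution with 4 df = 0.622787.
Step 6: alpha = 0.1. fail to reject H0.

rho = 0.2571, p = 0.622787, fail to reject H0 at alpha = 0.1.


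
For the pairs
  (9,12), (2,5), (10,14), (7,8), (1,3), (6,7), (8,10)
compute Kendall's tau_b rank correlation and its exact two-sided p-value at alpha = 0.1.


Step 1: Enumerate the 21 unordered pairs (i,j) with i<j and classify each by sign(x_j-x_i) * sign(y_j-y_i).
  (1,2):dx=-7,dy=-7->C; (1,3):dx=+1,dy=+2->C; (1,4):dx=-2,dy=-4->C; (1,5):dx=-8,dy=-9->C
  (1,6):dx=-3,dy=-5->C; (1,7):dx=-1,dy=-2->C; (2,3):dx=+8,dy=+9->C; (2,4):dx=+5,dy=+3->C
  (2,5):dx=-1,dy=-2->C; (2,6):dx=+4,dy=+2->C; (2,7):dx=+6,dy=+5->C; (3,4):dx=-3,dy=-6->C
  (3,5):dx=-9,dy=-11->C; (3,6):dx=-4,dy=-7->C; (3,7):dx=-2,dy=-4->C; (4,5):dx=-6,dy=-5->C
  (4,6):dx=-1,dy=-1->C; (4,7):dx=+1,dy=+2->C; (5,6):dx=+5,dy=+4->C; (5,7):dx=+7,dy=+7->C
  (6,7):dx=+2,dy=+3->C
Step 2: C = 21, D = 0, total pairs = 21.
Step 3: tau = (C - D)/(n(n-1)/2) = (21 - 0)/21 = 1.000000.
Step 4: Exact two-sided p-value (enumerate n! = 5040 permutations of y under H0): p = 0.000397.
Step 5: alpha = 0.1. reject H0.

tau_b = 1.0000 (C=21, D=0), p = 0.000397, reject H0.


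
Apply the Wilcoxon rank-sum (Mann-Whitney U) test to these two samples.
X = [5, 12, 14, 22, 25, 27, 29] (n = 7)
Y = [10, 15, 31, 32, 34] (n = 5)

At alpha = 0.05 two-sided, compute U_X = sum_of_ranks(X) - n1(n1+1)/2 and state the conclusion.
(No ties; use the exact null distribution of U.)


Step 1: Combine and sort all 12 observations; assign midranks.
sorted (value, group): (5,X), (10,Y), (12,X), (14,X), (15,Y), (22,X), (25,X), (27,X), (29,X), (31,Y), (32,Y), (34,Y)
ranks: 5->1, 10->2, 12->3, 14->4, 15->5, 22->6, 25->7, 27->8, 29->9, 31->10, 32->11, 34->12
Step 2: Rank sum for X: R1 = 1 + 3 + 4 + 6 + 7 + 8 + 9 = 38.
Step 3: U_X = R1 - n1(n1+1)/2 = 38 - 7*8/2 = 38 - 28 = 10.
       U_Y = n1*n2 - U_X = 35 - 10 = 25.
Step 4: No ties, so the exact null distribution of U (based on enumerating the C(12,7) = 792 equally likely rank assignments) gives the two-sided p-value.
Step 5: p-value = 0.267677; compare to alpha = 0.05. fail to reject H0.

U_X = 10, p = 0.267677, fail to reject H0 at alpha = 0.05.


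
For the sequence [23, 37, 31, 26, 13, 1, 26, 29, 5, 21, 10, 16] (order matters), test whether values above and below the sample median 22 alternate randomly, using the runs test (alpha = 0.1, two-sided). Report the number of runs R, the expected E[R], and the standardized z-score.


Step 1: Compute median = 22; label A = above, B = below.
Labels in order: AAAABBAABBBB  (n_A = 6, n_B = 6)
Step 2: Count runs R = 4.
Step 3: Under H0 (random ordering), E[R] = 2*n_A*n_B/(n_A+n_B) + 1 = 2*6*6/12 + 1 = 7.0000.
        Var[R] = 2*n_A*n_B*(2*n_A*n_B - n_A - n_B) / ((n_A+n_B)^2 * (n_A+n_B-1)) = 4320/1584 = 2.7273.
        SD[R] = 1.6514.
Step 4: Continuity-corrected z = (R + 0.5 - E[R]) / SD[R] = (4 + 0.5 - 7.0000) / 1.6514 = -1.5138.
Step 5: Two-sided p-value via normal approximation = 2*(1 - Phi(|z|)) = 0.130070.
Step 6: alpha = 0.1. fail to reject H0.

R = 4, z = -1.5138, p = 0.130070, fail to reject H0.


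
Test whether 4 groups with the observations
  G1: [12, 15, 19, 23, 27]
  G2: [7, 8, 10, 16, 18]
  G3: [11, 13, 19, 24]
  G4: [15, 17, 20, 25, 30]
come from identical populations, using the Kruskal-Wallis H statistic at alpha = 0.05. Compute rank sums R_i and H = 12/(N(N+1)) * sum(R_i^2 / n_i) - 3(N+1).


Step 1: Combine all N = 19 observations and assign midranks.
sorted (value, group, rank): (7,G2,1), (8,G2,2), (10,G2,3), (11,G3,4), (12,G1,5), (13,G3,6), (15,G1,7.5), (15,G4,7.5), (16,G2,9), (17,G4,10), (18,G2,11), (19,G1,12.5), (19,G3,12.5), (20,G4,14), (23,G1,15), (24,G3,16), (25,G4,17), (27,G1,18), (30,G4,19)
Step 2: Sum ranks within each group.
R_1 = 58 (n_1 = 5)
R_2 = 26 (n_2 = 5)
R_3 = 38.5 (n_3 = 4)
R_4 = 67.5 (n_4 = 5)
Step 3: H = 12/(N(N+1)) * sum(R_i^2/n_i) - 3(N+1)
     = 12/(19*20) * (58^2/5 + 26^2/5 + 38.5^2/4 + 67.5^2/5) - 3*20
     = 0.031579 * 2089.81 - 60
     = 5.994079.
Step 4: Ties present; correction factor C = 1 - 12/(19^3 - 19) = 0.998246. Corrected H = 5.994079 / 0.998246 = 6.004613.
Step 5: Under H0, H ~ chi^2(3); p-value = 0.111386.
Step 6: alpha = 0.05. fail to reject H0.

H = 6.0046, df = 3, p = 0.111386, fail to reject H0.


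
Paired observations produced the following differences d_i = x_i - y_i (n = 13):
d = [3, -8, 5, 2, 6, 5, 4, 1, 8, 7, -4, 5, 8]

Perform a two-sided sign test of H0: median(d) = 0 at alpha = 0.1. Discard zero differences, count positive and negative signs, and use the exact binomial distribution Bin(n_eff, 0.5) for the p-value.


Step 1: Discard zero differences. Original n = 13; n_eff = number of nonzero differences = 13.
Nonzero differences (with sign): +3, -8, +5, +2, +6, +5, +4, +1, +8, +7, -4, +5, +8
Step 2: Count signs: positive = 11, negative = 2.
Step 3: Under H0: P(positive) = 0.5, so the number of positives S ~ Bin(13, 0.5).
Step 4: Two-sided exact p-value = sum of Bin(13,0.5) probabilities at or below the observed probability = 0.022461.
Step 5: alpha = 0.1. reject H0.

n_eff = 13, pos = 11, neg = 2, p = 0.022461, reject H0.


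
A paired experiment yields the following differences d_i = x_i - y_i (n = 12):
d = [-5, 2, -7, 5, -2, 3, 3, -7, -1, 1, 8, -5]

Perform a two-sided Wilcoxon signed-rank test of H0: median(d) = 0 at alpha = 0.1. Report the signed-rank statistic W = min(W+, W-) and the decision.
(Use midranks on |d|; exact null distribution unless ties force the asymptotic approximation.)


Step 1: Drop any zero differences (none here) and take |d_i|.
|d| = [5, 2, 7, 5, 2, 3, 3, 7, 1, 1, 8, 5]
Step 2: Midrank |d_i| (ties get averaged ranks).
ranks: |5|->8, |2|->3.5, |7|->10.5, |5|->8, |2|->3.5, |3|->5.5, |3|->5.5, |7|->10.5, |1|->1.5, |1|->1.5, |8|->12, |5|->8
Step 3: Attach original signs; sum ranks with positive sign and with negative sign.
W+ = 3.5 + 8 + 5.5 + 5.5 + 1.5 + 12 = 36
W- = 8 + 10.5 + 3.5 + 10.5 + 1.5 + 8 = 42
(Check: W+ + W- = 78 should equal n(n+1)/2 = 78.)
Step 4: Test statistic W = min(W+, W-) = 36.
Step 5: Ties in |d|, so use the tie-corrected normal approximation.
        E[W] = n(n+1)/4 = 12*13/4 = 39.
        Tie groups: |d|=1 (t=2), |d|=2 (t=2), |d|=3 (t=2), |d|=5 (t=3), |d|=7 (t=2); sum(t^3 - t) = 48.
        Var[W] = n(n+1)(2n+1)/24 - sum(t^3-t)/48 = 3900/24 - 48/48 = 161.5.
        z = (W - E[W]) / sqrt(Var[W]) = (36 - 39) / 12.7083 = -0.2361.
        Two-sided p = 2*Phi(z) = 0.813381.
Step 6: alpha = 0.1. fail to reject H0.

W+ = 36, W- = 42, W = min = 36, p = 0.813381, fail to reject H0.


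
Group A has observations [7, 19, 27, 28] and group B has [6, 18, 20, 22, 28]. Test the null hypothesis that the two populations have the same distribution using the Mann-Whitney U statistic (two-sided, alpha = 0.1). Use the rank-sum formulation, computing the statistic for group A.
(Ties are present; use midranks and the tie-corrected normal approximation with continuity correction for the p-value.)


Step 1: Combine and sort all 9 observations; assign midranks.
sorted (value, group): (6,Y), (7,X), (18,Y), (19,X), (20,Y), (22,Y), (27,X), (28,X), (28,Y)
ranks: 6->1, 7->2, 18->3, 19->4, 20->5, 22->6, 27->7, 28->8.5, 28->8.5
Step 2: Rank sum for X: R1 = 2 + 4 + 7 + 8.5 = 21.5.
Step 3: U_X = R1 - n1(n1+1)/2 = 21.5 - 4*5/2 = 21.5 - 10 = 11.5.
       U_Y = n1*n2 - U_X = 20 - 11.5 = 8.5.
Step 4: Ties are present, so use the tie-corrected normal approximation (with continuity correction) for the p-value.
Step 5: p-value = 0.805701; compare to alpha = 0.1. fail to reject H0.

U_X = 11.5, p = 0.805701, fail to reject H0 at alpha = 0.1.


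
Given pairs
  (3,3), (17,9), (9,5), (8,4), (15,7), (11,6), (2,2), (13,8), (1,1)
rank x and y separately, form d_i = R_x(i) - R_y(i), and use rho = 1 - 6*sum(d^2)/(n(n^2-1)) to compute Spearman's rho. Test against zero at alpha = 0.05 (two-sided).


Step 1: Rank x and y separately (midranks; no ties here).
rank(x): 3->3, 17->9, 9->5, 8->4, 15->8, 11->6, 2->2, 13->7, 1->1
rank(y): 3->3, 9->9, 5->5, 4->4, 7->7, 6->6, 2->2, 8->8, 1->1
Step 2: d_i = R_x(i) - R_y(i); compute d_i^2.
  (3-3)^2=0, (9-9)^2=0, (5-5)^2=0, (4-4)^2=0, (8-7)^2=1, (6-6)^2=0, (2-2)^2=0, (7-8)^2=1, (1-1)^2=0
sum(d^2) = 2.
Step 3: rho = 1 - 6*2 / (9*(9^2 - 1)) = 1 - 12/720 = 0.983333.
Step 4: Under H0, t = rho * sqrt((n-2)/(1-rho^2)) = 14.3096 ~ t(7).
Step 5: Two-sided p-value from the t-distribution with 7 df = 0.000002.
Step 6: alpha = 0.05. reject H0.

rho = 0.9833, p = 0.000002, reject H0 at alpha = 0.05.


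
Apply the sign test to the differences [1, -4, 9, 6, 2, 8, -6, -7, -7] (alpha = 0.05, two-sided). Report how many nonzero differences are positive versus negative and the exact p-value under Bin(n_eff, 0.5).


Step 1: Discard zero differences. Original n = 9; n_eff = number of nonzero differences = 9.
Nonzero differences (with sign): +1, -4, +9, +6, +2, +8, -6, -7, -7
Step 2: Count signs: positive = 5, negative = 4.
Step 3: Under H0: P(positive) = 0.5, so the number of positives S ~ Bin(9, 0.5).
Step 4: Two-sided exact p-value = sum of Bin(9,0.5) probabilities at or below the observed probability = 1.000000.
Step 5: alpha = 0.05. fail to reject H0.

n_eff = 9, pos = 5, neg = 4, p = 1.000000, fail to reject H0.


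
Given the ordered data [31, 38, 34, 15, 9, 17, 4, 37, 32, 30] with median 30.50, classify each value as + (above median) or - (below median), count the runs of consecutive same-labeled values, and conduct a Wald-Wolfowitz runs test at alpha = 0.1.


Step 1: Compute median = 30.50; label A = above, B = below.
Labels in order: AAABBBBAAB  (n_A = 5, n_B = 5)
Step 2: Count runs R = 4.
Step 3: Under H0 (random ordering), E[R] = 2*n_A*n_B/(n_A+n_B) + 1 = 2*5*5/10 + 1 = 6.0000.
        Var[R] = 2*n_A*n_B*(2*n_A*n_B - n_A - n_B) / ((n_A+n_B)^2 * (n_A+n_B-1)) = 2000/900 = 2.2222.
        SD[R] = 1.4907.
Step 4: Continuity-corrected z = (R + 0.5 - E[R]) / SD[R] = (4 + 0.5 - 6.0000) / 1.4907 = -1.0062.
Step 5: Two-sided p-value via normal approximation = 2*(1 - Phi(|z|)) = 0.314305.
Step 6: alpha = 0.1. fail to reject H0.

R = 4, z = -1.0062, p = 0.314305, fail to reject H0.


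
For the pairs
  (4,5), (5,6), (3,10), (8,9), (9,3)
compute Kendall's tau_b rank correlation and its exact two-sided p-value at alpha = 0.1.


Step 1: Enumerate the 10 unordered pairs (i,j) with i<j and classify each by sign(x_j-x_i) * sign(y_j-y_i).
  (1,2):dx=+1,dy=+1->C; (1,3):dx=-1,dy=+5->D; (1,4):dx=+4,dy=+4->C; (1,5):dx=+5,dy=-2->D
  (2,3):dx=-2,dy=+4->D; (2,4):dx=+3,dy=+3->C; (2,5):dx=+4,dy=-3->D; (3,4):dx=+5,dy=-1->D
  (3,5):dx=+6,dy=-7->D; (4,5):dx=+1,dy=-6->D
Step 2: C = 3, D = 7, total pairs = 10.
Step 3: tau = (C - D)/(n(n-1)/2) = (3 - 7)/10 = -0.400000.
Step 4: Exact two-sided p-value (enumerate n! = 120 permutations of y under H0): p = 0.483333.
Step 5: alpha = 0.1. fail to reject H0.

tau_b = -0.4000 (C=3, D=7), p = 0.483333, fail to reject H0.


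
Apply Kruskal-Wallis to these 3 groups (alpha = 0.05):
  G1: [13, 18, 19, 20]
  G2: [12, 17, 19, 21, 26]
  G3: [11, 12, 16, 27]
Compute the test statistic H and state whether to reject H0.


Step 1: Combine all N = 13 observations and assign midranks.
sorted (value, group, rank): (11,G3,1), (12,G2,2.5), (12,G3,2.5), (13,G1,4), (16,G3,5), (17,G2,6), (18,G1,7), (19,G1,8.5), (19,G2,8.5), (20,G1,10), (21,G2,11), (26,G2,12), (27,G3,13)
Step 2: Sum ranks within each group.
R_1 = 29.5 (n_1 = 4)
R_2 = 40 (n_2 = 5)
R_3 = 21.5 (n_3 = 4)
Step 3: H = 12/(N(N+1)) * sum(R_i^2/n_i) - 3(N+1)
     = 12/(13*14) * (29.5^2/4 + 40^2/5 + 21.5^2/4) - 3*14
     = 0.065934 * 653.125 - 42
     = 1.063187.
Step 4: Ties present; correction factor C = 1 - 12/(13^3 - 13) = 0.994505. Corrected H = 1.063187 / 0.994505 = 1.069061.
Step 5: Under H0, H ~ chi^2(2); p-value = 0.585944.
Step 6: alpha = 0.05. fail to reject H0.

H = 1.0691, df = 2, p = 0.585944, fail to reject H0.


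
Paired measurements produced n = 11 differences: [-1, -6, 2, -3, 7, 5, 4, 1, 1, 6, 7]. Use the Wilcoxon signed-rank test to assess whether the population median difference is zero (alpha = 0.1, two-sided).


Step 1: Drop any zero differences (none here) and take |d_i|.
|d| = [1, 6, 2, 3, 7, 5, 4, 1, 1, 6, 7]
Step 2: Midrank |d_i| (ties get averaged ranks).
ranks: |1|->2, |6|->8.5, |2|->4, |3|->5, |7|->10.5, |5|->7, |4|->6, |1|->2, |1|->2, |6|->8.5, |7|->10.5
Step 3: Attach original signs; sum ranks with positive sign and with negative sign.
W+ = 4 + 10.5 + 7 + 6 + 2 + 2 + 8.5 + 10.5 = 50.5
W- = 2 + 8.5 + 5 = 15.5
(Check: W+ + W- = 66 should equal n(n+1)/2 = 66.)
Step 4: Test statistic W = min(W+, W-) = 15.5.
Step 5: Ties in |d|, so use the tie-corrected normal approximation.
        E[W] = n(n+1)/4 = 11*12/4 = 33.
        Tie groups: |d|=1 (t=3), |d|=6 (t=2), |d|=7 (t=2); sum(t^3 - t) = 36.
        Var[W] = n(n+1)(2n+1)/24 - sum(t^3-t)/48 = 3036/24 - 36/48 = 125.75.
        z = (W - E[W]) / sqrt(Var[W]) = (15.5 - 33) / 11.2138 = -1.5606.
        Two-sided p = 2*Phi(z) = 0.118625.
Step 6: alpha = 0.1. fail to reject H0.

W+ = 50.5, W- = 15.5, W = min = 15.5, p = 0.118625, fail to reject H0.


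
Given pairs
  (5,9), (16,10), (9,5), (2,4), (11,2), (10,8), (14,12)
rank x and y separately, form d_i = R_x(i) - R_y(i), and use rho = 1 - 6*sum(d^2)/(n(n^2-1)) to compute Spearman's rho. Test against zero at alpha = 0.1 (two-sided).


Step 1: Rank x and y separately (midranks; no ties here).
rank(x): 5->2, 16->7, 9->3, 2->1, 11->5, 10->4, 14->6
rank(y): 9->5, 10->6, 5->3, 4->2, 2->1, 8->4, 12->7
Step 2: d_i = R_x(i) - R_y(i); compute d_i^2.
  (2-5)^2=9, (7-6)^2=1, (3-3)^2=0, (1-2)^2=1, (5-1)^2=16, (4-4)^2=0, (6-7)^2=1
sum(d^2) = 28.
Step 3: rho = 1 - 6*28 / (7*(7^2 - 1)) = 1 - 168/336 = 0.500000.
Step 4: Under H0, t = rho * sqrt((n-2)/(1-rho^2)) = 1.2910 ~ t(5).
Step 5: Two-sided p-value from the t-distribution with 5 df = 0.253170.
Step 6: alpha = 0.1. fail to reject H0.

rho = 0.5000, p = 0.253170, fail to reject H0 at alpha = 0.1.


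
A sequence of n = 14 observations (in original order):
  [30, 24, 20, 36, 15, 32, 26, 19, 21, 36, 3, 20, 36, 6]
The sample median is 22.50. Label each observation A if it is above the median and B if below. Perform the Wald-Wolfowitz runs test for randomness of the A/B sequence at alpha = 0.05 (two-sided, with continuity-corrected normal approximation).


Step 1: Compute median = 22.50; label A = above, B = below.
Labels in order: AABABAABBABBAB  (n_A = 7, n_B = 7)
Step 2: Count runs R = 10.
Step 3: Under H0 (random ordering), E[R] = 2*n_A*n_B/(n_A+n_B) + 1 = 2*7*7/14 + 1 = 8.0000.
        Var[R] = 2*n_A*n_B*(2*n_A*n_B - n_A - n_B) / ((n_A+n_B)^2 * (n_A+n_B-1)) = 8232/2548 = 3.2308.
        SD[R] = 1.7974.
Step 4: Continuity-corrected z = (R - 0.5 - E[R]) / SD[R] = (10 - 0.5 - 8.0000) / 1.7974 = 0.8345.
Step 5: Two-sided p-value via normal approximation = 2*(1 - Phi(|z|)) = 0.403986.
Step 6: alpha = 0.05. fail to reject H0.

R = 10, z = 0.8345, p = 0.403986, fail to reject H0.


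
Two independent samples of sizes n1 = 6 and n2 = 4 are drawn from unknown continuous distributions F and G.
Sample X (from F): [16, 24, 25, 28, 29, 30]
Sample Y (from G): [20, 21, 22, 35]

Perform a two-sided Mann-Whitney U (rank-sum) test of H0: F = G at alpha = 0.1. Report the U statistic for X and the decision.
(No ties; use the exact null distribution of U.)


Step 1: Combine and sort all 10 observations; assign midranks.
sorted (value, group): (16,X), (20,Y), (21,Y), (22,Y), (24,X), (25,X), (28,X), (29,X), (30,X), (35,Y)
ranks: 16->1, 20->2, 21->3, 22->4, 24->5, 25->6, 28->7, 29->8, 30->9, 35->10
Step 2: Rank sum for X: R1 = 1 + 5 + 6 + 7 + 8 + 9 = 36.
Step 3: U_X = R1 - n1(n1+1)/2 = 36 - 6*7/2 = 36 - 21 = 15.
       U_Y = n1*n2 - U_X = 24 - 15 = 9.
Step 4: No ties, so the exact null distribution of U (based on enumerating the C(10,6) = 210 equally likely rank assignments) gives the two-sided p-value.
Step 5: p-value = 0.609524; compare to alpha = 0.1. fail to reject H0.

U_X = 15, p = 0.609524, fail to reject H0 at alpha = 0.1.


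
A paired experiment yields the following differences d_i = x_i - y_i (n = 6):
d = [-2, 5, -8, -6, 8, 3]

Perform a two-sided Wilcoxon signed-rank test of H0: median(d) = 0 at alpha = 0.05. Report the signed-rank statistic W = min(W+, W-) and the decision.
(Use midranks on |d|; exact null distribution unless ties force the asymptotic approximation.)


Step 1: Drop any zero differences (none here) and take |d_i|.
|d| = [2, 5, 8, 6, 8, 3]
Step 2: Midrank |d_i| (ties get averaged ranks).
ranks: |2|->1, |5|->3, |8|->5.5, |6|->4, |8|->5.5, |3|->2
Step 3: Attach original signs; sum ranks with positive sign and with negative sign.
W+ = 3 + 5.5 + 2 = 10.5
W- = 1 + 5.5 + 4 = 10.5
(Check: W+ + W- = 21 should equal n(n+1)/2 = 21.)
Step 4: Test statistic W = min(W+, W-) = 10.5.
Step 5: Ties in |d|, so use the tie-corrected normal approximation.
        E[W] = n(n+1)/4 = 6*7/4 = 10.5.
        Tie groups: |d|=8 (t=2); sum(t^3 - t) = 6.
        Var[W] = n(n+1)(2n+1)/24 - sum(t^3-t)/48 = 546/24 - 6/48 = 22.625.
        z = (W - E[W]) / sqrt(Var[W]) = (10.5 - 10.5) / 4.7566 = 0.0000.
        Two-sided p = 2*Phi(z) = 1.000000.
Step 6: alpha = 0.05. fail to reject H0.

W+ = 10.5, W- = 10.5, W = min = 10.5, p = 1.000000, fail to reject H0.


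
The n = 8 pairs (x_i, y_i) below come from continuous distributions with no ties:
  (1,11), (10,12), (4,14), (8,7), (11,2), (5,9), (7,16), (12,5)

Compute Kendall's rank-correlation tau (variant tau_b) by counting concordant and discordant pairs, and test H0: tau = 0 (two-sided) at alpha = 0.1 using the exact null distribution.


Step 1: Enumerate the 28 unordered pairs (i,j) with i<j and classify each by sign(x_j-x_i) * sign(y_j-y_i).
  (1,2):dx=+9,dy=+1->C; (1,3):dx=+3,dy=+3->C; (1,4):dx=+7,dy=-4->D; (1,5):dx=+10,dy=-9->D
  (1,6):dx=+4,dy=-2->D; (1,7):dx=+6,dy=+5->C; (1,8):dx=+11,dy=-6->D; (2,3):dx=-6,dy=+2->D
  (2,4):dx=-2,dy=-5->C; (2,5):dx=+1,dy=-10->D; (2,6):dx=-5,dy=-3->C; (2,7):dx=-3,dy=+4->D
  (2,8):dx=+2,dy=-7->D; (3,4):dx=+4,dy=-7->D; (3,5):dx=+7,dy=-12->D; (3,6):dx=+1,dy=-5->D
  (3,7):dx=+3,dy=+2->C; (3,8):dx=+8,dy=-9->D; (4,5):dx=+3,dy=-5->D; (4,6):dx=-3,dy=+2->D
  (4,7):dx=-1,dy=+9->D; (4,8):dx=+4,dy=-2->D; (5,6):dx=-6,dy=+7->D; (5,7):dx=-4,dy=+14->D
  (5,8):dx=+1,dy=+3->C; (6,7):dx=+2,dy=+7->C; (6,8):dx=+7,dy=-4->D; (7,8):dx=+5,dy=-11->D
Step 2: C = 8, D = 20, total pairs = 28.
Step 3: tau = (C - D)/(n(n-1)/2) = (8 - 20)/28 = -0.428571.
Step 4: Exact two-sided p-value (enumerate n! = 40320 permutations of y under H0): p = 0.178869.
Step 5: alpha = 0.1. fail to reject H0.

tau_b = -0.4286 (C=8, D=20), p = 0.178869, fail to reject H0.


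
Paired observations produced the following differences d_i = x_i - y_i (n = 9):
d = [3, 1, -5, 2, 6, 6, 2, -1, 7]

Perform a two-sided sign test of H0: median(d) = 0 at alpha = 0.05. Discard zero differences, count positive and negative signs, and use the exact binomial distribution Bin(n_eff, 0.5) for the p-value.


Step 1: Discard zero differences. Original n = 9; n_eff = number of nonzero differences = 9.
Nonzero differences (with sign): +3, +1, -5, +2, +6, +6, +2, -1, +7
Step 2: Count signs: positive = 7, negative = 2.
Step 3: Under H0: P(positive) = 0.5, so the number of positives S ~ Bin(9, 0.5).
Step 4: Two-sided exact p-value = sum of Bin(9,0.5) probabilities at or below the observed probability = 0.179688.
Step 5: alpha = 0.05. fail to reject H0.

n_eff = 9, pos = 7, neg = 2, p = 0.179688, fail to reject H0.


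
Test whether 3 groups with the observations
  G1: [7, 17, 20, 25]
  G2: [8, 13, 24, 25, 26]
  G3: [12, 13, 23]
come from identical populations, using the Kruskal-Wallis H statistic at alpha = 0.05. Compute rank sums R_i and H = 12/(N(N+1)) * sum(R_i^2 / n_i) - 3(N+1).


Step 1: Combine all N = 12 observations and assign midranks.
sorted (value, group, rank): (7,G1,1), (8,G2,2), (12,G3,3), (13,G2,4.5), (13,G3,4.5), (17,G1,6), (20,G1,7), (23,G3,8), (24,G2,9), (25,G1,10.5), (25,G2,10.5), (26,G2,12)
Step 2: Sum ranks within each group.
R_1 = 24.5 (n_1 = 4)
R_2 = 38 (n_2 = 5)
R_3 = 15.5 (n_3 = 3)
Step 3: H = 12/(N(N+1)) * sum(R_i^2/n_i) - 3(N+1)
     = 12/(12*13) * (24.5^2/4 + 38^2/5 + 15.5^2/3) - 3*13
     = 0.076923 * 518.946 - 39
     = 0.918910.
Step 4: Ties present; correction factor C = 1 - 12/(12^3 - 12) = 0.993007. Corrected H = 0.918910 / 0.993007 = 0.925381.
Step 5: Under H0, H ~ chi^2(2); p-value = 0.629587.
Step 6: alpha = 0.05. fail to reject H0.

H = 0.9254, df = 2, p = 0.629587, fail to reject H0.


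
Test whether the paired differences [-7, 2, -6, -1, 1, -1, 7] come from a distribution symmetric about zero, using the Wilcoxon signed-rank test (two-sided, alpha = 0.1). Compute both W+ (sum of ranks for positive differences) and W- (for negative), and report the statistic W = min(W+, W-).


Step 1: Drop any zero differences (none here) and take |d_i|.
|d| = [7, 2, 6, 1, 1, 1, 7]
Step 2: Midrank |d_i| (ties get averaged ranks).
ranks: |7|->6.5, |2|->4, |6|->5, |1|->2, |1|->2, |1|->2, |7|->6.5
Step 3: Attach original signs; sum ranks with positive sign and with negative sign.
W+ = 4 + 2 + 6.5 = 12.5
W- = 6.5 + 5 + 2 + 2 = 15.5
(Check: W+ + W- = 28 should equal n(n+1)/2 = 28.)
Step 4: Test statistic W = min(W+, W-) = 12.5.
Step 5: Ties in |d|, so use the tie-corrected normal approximation.
        E[W] = n(n+1)/4 = 7*8/4 = 14.
        Tie groups: |d|=1 (t=3), |d|=7 (t=2); sum(t^3 - t) = 30.
        Var[W] = n(n+1)(2n+1)/24 - sum(t^3-t)/48 = 840/24 - 30/48 = 34.375.
        z = (W - E[W]) / sqrt(Var[W]) = (12.5 - 14) / 5.8630 = -0.2558.
        Two-sided p = 2*Phi(z) = 0.798074.
Step 6: alpha = 0.1. fail to reject H0.

W+ = 12.5, W- = 15.5, W = min = 12.5, p = 0.798074, fail to reject H0.


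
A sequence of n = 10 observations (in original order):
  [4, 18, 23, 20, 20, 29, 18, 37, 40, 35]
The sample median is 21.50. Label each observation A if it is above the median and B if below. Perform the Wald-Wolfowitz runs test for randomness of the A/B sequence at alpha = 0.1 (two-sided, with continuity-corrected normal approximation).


Step 1: Compute median = 21.50; label A = above, B = below.
Labels in order: BBABBABAAA  (n_A = 5, n_B = 5)
Step 2: Count runs R = 6.
Step 3: Under H0 (random ordering), E[R] = 2*n_A*n_B/(n_A+n_B) + 1 = 2*5*5/10 + 1 = 6.0000.
        Var[R] = 2*n_A*n_B*(2*n_A*n_B - n_A - n_B) / ((n_A+n_B)^2 * (n_A+n_B-1)) = 2000/900 = 2.2222.
        SD[R] = 1.4907.
Step 4: R = E[R], so z = 0 with no continuity correction.
Step 5: Two-sided p-value via normal approximation = 2*(1 - Phi(|z|)) = 1.000000.
Step 6: alpha = 0.1. fail to reject H0.

R = 6, z = 0.0000, p = 1.000000, fail to reject H0.


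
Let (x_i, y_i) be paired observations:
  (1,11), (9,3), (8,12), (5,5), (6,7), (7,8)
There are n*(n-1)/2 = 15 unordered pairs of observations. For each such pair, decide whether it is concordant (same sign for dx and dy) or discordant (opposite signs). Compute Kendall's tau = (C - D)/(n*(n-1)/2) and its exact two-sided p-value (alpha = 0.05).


Step 1: Enumerate the 15 unordered pairs (i,j) with i<j and classify each by sign(x_j-x_i) * sign(y_j-y_i).
  (1,2):dx=+8,dy=-8->D; (1,3):dx=+7,dy=+1->C; (1,4):dx=+4,dy=-6->D; (1,5):dx=+5,dy=-4->D
  (1,6):dx=+6,dy=-3->D; (2,3):dx=-1,dy=+9->D; (2,4):dx=-4,dy=+2->D; (2,5):dx=-3,dy=+4->D
  (2,6):dx=-2,dy=+5->D; (3,4):dx=-3,dy=-7->C; (3,5):dx=-2,dy=-5->C; (3,6):dx=-1,dy=-4->C
  (4,5):dx=+1,dy=+2->C; (4,6):dx=+2,dy=+3->C; (5,6):dx=+1,dy=+1->C
Step 2: C = 7, D = 8, total pairs = 15.
Step 3: tau = (C - D)/(n(n-1)/2) = (7 - 8)/15 = -0.066667.
Step 4: Exact two-sided p-value (enumerate n! = 720 permutations of y under H0): p = 1.000000.
Step 5: alpha = 0.05. fail to reject H0.

tau_b = -0.0667 (C=7, D=8), p = 1.000000, fail to reject H0.
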